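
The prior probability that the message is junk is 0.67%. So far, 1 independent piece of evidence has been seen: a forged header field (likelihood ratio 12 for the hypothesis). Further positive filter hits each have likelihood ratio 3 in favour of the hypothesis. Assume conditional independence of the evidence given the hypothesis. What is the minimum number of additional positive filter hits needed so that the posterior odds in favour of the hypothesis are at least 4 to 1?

Prior odds = 0.0067/0.9933 = 67/9933.
Bayes factor of the evidence already in hand = 12.
Odds after that evidence = (67/9933) × 12 = 268/3311.
Target odds = 4.
Need 3ⁿ ≥ 4 ÷ (268/3311) = 3311/67.
3³ = 27 falls short of 3311/67 but 3⁴ = 81 reaches it, so n = 4.

4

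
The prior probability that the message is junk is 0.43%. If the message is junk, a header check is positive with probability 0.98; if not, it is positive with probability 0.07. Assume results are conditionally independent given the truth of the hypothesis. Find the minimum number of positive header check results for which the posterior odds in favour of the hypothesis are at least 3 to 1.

3

Prior odds = 0.0043/0.9957 = 43/9957.
Likelihood ratio of a positive = 0.98/0.07 = 14.
Target odds = 3.
Require 14ⁿ ≥ 3 ÷ (43/9957) = 29871/43.
14² = 196 falls short of 29871/43 but 14³ = 2744 reaches it, so n = 3.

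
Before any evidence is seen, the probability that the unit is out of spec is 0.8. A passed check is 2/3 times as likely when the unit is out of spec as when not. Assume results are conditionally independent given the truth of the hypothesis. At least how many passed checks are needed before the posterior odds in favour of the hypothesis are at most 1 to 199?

Prior odds: 0.8 ÷ 0.2 = 4.
Likelihood ratio per passed check = 2/3.
Target odds = 1/199.
Need 4 × (2/3)ⁿ ≤ 1/199, i.e. (2/3)ⁿ ≤ 1/796.
(2/3)¹⁶ = 65536/43046721 is still above 1/796 but (2/3)¹⁷ = 131072/129140163 is at or below it, so n = 17.

17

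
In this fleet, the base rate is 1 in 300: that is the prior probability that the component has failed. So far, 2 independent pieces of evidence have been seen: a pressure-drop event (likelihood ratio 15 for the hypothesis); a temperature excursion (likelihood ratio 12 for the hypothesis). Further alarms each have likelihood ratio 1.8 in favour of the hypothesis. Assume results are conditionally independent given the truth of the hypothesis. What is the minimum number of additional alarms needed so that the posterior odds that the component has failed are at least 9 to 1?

Prior odds = (1/300)/(299/300) = 1/299.
Combined Bayes factor of the evidence already in hand = 15 × 12 = 180.
Odds after that evidence = (1/299) × 180 = 180/299.
Target odds = 9.
Need 1.8ⁿ ≥ 9 ÷ (180/299) = 14.95.
1.8⁴ = 10.4976 falls short of 14.95 but 1.8⁵ = 18.89568 reaches it, so n = 5.

5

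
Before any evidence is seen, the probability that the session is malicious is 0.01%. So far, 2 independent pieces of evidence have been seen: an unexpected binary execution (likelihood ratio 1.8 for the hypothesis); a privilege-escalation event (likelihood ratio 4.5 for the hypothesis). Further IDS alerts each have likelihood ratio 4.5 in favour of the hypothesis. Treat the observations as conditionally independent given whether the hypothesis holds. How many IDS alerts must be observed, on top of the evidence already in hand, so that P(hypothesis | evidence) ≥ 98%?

Prior odds = 0.0001/0.9999 = 1/9999.
Combined Bayes factor of the evidence already in hand = 1.8 × 4.5 = 8.1.
Odds after that evidence = (1/9999) × 8.1 = 9/11110.
Target odds = 0.98/0.02 = 49.
Need 4.5ⁿ ≥ 49 ÷ (9/11110) = 544390/9.
4.5⁷ = 4782969/128 falls short of 544390/9 but 4.5⁸ = 43046721/256 reaches it, so n = 8.

8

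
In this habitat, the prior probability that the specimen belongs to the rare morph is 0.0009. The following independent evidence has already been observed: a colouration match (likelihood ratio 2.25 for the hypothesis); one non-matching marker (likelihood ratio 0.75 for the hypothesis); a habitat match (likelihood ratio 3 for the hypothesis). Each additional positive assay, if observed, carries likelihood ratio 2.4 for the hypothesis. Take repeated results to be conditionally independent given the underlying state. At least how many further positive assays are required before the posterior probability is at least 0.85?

Prior odds = 0.0009/0.9991 = 9/9991.
Combined Bayes factor of the evidence already in hand = 2.25 × 0.75 × 3 = 5.0625.
Odds after that evidence = (9/9991) × 5.0625 = 729/159856.
Target odds = 0.85/0.15 = 17/3.
Need 2.4ⁿ ≥ 17/3 ÷ (729/159856) = 2717552/2187.
2.4⁸ = 429981696/390625 falls short of 2717552/2187 but 2.4⁹ ≈2641.81 reaches it, so n = 9.

9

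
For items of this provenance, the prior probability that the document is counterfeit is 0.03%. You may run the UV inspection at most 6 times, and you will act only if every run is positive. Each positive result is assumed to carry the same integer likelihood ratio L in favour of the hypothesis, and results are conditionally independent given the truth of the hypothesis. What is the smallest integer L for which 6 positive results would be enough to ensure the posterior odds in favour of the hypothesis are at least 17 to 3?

6

Prior odds = 0.0003/0.9997 = 3/9997.
Target odds = 17/3.
Need L⁶ ≥ 17/3 ÷ (3/9997) = 169949/9.
5⁶ = 15625 < 169949/9 ≤ 46656 = 6⁶, so L = 6.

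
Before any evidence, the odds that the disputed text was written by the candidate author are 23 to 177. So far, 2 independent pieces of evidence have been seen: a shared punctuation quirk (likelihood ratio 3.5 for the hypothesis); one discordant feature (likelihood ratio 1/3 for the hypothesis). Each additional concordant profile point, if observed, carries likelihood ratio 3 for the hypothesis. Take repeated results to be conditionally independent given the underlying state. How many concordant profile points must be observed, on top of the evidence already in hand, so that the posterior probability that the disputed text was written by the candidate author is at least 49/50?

6

Prior odds = 23/177.
Combined Bayes factor of the evidence already in hand = 3.5 × (1/3) = 7/6.
Odds after that evidence = (23/177) × 7/6 = 161/1062.
Target odds = 0.98/0.02 = 49.
Need 3ⁿ ≥ 49 ÷ (161/1062) = 7434/23.
3⁵ = 243 falls short of 7434/23 but 3⁶ = 729 reaches it, so n = 6.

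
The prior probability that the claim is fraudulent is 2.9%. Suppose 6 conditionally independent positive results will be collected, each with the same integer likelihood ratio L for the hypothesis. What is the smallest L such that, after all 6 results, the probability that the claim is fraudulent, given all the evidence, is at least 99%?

4

Prior odds = 0.029/0.971 = 29/971.
Target odds = 0.99/0.01 = 99.
Need L⁶ ≥ 99 ÷ (29/971) = 96129/29.
3⁶ = 729 < 96129/29 ≤ 4096 = 4⁶, so L = 4.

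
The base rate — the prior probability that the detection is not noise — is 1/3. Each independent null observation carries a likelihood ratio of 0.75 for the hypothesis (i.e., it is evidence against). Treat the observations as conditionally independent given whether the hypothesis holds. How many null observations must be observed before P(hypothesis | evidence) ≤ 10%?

Prior odds = (1/3)/(2/3) = 0.5.
Likelihood ratio per null observation = 0.75.
Target odds: 0.1 ÷ 0.9 = 1/9.
Need 0.5 × 0.75ⁿ ≤ 1/9, i.e. 0.75ⁿ ≤ 2/9.
0.75⁵ = 243/1024 is still above 2/9 but 0.75⁶ = 729/4096 is at or below it, so n = 6.

6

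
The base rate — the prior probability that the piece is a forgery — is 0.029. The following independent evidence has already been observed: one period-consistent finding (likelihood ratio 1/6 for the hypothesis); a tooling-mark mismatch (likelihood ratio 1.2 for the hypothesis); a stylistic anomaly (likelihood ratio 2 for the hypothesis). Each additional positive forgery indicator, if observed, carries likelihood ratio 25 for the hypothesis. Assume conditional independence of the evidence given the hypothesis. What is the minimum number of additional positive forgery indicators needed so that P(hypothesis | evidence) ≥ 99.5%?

4

Prior odds = 0.029/0.971 = 29/971.
Combined Bayes factor of the evidence already in hand = (1/6) × 1.2 × 2 = 0.4.
Odds after that evidence = (29/971) × 0.4 = 58/4855.
Target odds = 0.995/0.005 = 199.
Need 25ⁿ ≥ 199 ÷ (58/4855) = 966145/58.
25³ = 15625 falls short of 966145/58 but 25⁴ = 390625 reaches it, so n = 4.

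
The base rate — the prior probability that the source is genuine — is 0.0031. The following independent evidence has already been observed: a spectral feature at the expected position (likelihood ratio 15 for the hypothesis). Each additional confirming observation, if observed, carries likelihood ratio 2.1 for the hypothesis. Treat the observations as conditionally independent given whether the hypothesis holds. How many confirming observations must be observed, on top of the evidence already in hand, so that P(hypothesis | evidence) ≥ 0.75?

6

Prior odds = 0.0031/0.9969 = 31/9969.
Bayes factor of the evidence already in hand = 15.
Odds after that evidence = (31/9969) × 15 = 155/3323.
Target odds = 0.75/0.25 = 3.
Need 2.1ⁿ ≥ 3 ÷ (155/3323) = 9969/155.
2.1⁵ = 4084101/100000 falls short of 9969/155 but 2.1⁶ = 85766121/1000000 reaches it, so n = 6.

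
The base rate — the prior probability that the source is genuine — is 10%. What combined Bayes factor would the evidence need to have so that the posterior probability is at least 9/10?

81

Prior odds = 0.1/0.9 = 1/9.
Target odds = 0.9/0.1 = 9.
Required Bayes factor = 9 ÷ (1/9) = 81.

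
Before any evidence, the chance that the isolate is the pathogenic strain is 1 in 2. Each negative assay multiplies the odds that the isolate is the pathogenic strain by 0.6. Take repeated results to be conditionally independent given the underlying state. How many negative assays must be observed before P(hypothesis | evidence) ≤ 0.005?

11

Prior odds: 0.5 ÷ 0.5 = 1.
Likelihood ratio per negative assay = 0.6.
Target posterior odds = 0.005/0.995 = 1/199.
Require 0.6ⁿ ≤ 1/199 ÷ 1 = 1/199.
0.6¹⁰ = 59049/9765625 is still above 1/199 but 0.6¹¹ = 177147/48828125 is at or below it, so n = 11.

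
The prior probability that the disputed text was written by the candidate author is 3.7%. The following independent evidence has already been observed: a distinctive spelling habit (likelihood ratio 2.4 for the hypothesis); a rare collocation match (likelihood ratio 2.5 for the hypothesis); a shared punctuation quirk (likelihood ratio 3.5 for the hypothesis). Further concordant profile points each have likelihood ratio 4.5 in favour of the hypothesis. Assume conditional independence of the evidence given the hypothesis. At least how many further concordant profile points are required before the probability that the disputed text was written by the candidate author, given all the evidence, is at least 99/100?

4

Prior odds = 0.037/0.963 = 37/963.
Combined Bayes factor of the evidence already in hand = 2.4 × 2.5 × 3.5 = 21.
Odds after that evidence = (37/963) × 21 = 259/321.
Target odds = 0.99/0.01 = 99.
Need 4.5ⁿ ≥ 99 ÷ (259/321) = 31779/259.
4.5³ = 91.125 falls short of 31779/259 but 4.5⁴ = 410.0625 reaches it, so n = 4.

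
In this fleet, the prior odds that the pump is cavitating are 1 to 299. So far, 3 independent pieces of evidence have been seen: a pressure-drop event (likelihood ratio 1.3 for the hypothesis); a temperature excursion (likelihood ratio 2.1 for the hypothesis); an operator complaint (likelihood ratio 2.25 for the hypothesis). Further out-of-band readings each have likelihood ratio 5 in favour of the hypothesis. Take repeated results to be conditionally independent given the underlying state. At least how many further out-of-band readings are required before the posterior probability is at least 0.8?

4

Prior odds = 1/299.
Combined Bayes factor of the evidence already in hand = 1.3 × 2.1 × 2.25 = 6.1425.
Odds after that evidence = (1/299) × 6.1425 = 189/9200.
Target odds = 0.8/0.2 = 4.
Need 5ⁿ ≥ 4 ÷ (189/9200) = 36800/189.
5³ = 125 falls short of 36800/189 but 5⁴ = 625 reaches it, so n = 4.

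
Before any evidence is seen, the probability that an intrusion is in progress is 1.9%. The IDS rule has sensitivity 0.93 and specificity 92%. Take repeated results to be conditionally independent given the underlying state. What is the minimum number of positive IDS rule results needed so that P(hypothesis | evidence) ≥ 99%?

Prior odds: 0.019 ÷ 0.981 = 19/981.
False-positive rate = 1 − 0.92 = 0.08; likelihood ratio of a positive = 0.93/0.08 = 11.625.
Target odds: 0.99 ÷ 0.01 = 99.
Need (19/981) × 11.625ⁿ ≥ 99, i.e. 11.625ⁿ ≥ 97119/19.
11.625³ = 804357/512 falls short of 97119/19 but 11.625⁴ = 74805201/4096 reaches it, so n = 4.

4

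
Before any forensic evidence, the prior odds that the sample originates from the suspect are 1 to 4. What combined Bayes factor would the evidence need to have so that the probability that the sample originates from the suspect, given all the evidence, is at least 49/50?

196

Prior odds = 0.25.
Target odds = 0.98/0.02 = 49.
Required Bayes factor = 49 ÷ 0.25 = 196.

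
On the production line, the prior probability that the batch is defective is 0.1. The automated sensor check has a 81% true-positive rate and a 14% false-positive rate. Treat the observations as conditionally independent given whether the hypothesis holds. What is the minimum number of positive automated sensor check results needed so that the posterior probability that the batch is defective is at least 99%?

Prior odds: 0.1 ÷ 0.9 = 1/9.
Likelihood ratio of a positive result = 0.81/0.14 = 81/14.
Target posterior odds = 0.99/0.01 = 99.
Require (81/14)ⁿ ≥ 99 ÷ (1/9) = 891.
(81/14)³ = 531441/2744 falls short of 891 but (81/14)⁴ = 43046721/38416 reaches it, so n = 4.

4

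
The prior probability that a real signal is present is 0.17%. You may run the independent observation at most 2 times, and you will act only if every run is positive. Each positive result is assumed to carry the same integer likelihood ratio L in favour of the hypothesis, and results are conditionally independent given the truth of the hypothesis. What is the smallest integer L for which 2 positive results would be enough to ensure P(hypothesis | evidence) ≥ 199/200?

Prior odds = 0.0017/0.9983 = 17/9983.
Target odds = 0.995/0.005 = 199.
Need L² ≥ 199 ÷ (17/9983) = 1986617/17.
341² = 116281 < 1986617/17 ≤ 116964 = 342², so L = 342.

342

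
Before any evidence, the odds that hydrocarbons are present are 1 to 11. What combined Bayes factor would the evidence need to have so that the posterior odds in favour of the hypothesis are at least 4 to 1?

44

Prior odds = 1/11.
Target odds = 4.
Required Bayes factor = 4 ÷ (1/11) = 44.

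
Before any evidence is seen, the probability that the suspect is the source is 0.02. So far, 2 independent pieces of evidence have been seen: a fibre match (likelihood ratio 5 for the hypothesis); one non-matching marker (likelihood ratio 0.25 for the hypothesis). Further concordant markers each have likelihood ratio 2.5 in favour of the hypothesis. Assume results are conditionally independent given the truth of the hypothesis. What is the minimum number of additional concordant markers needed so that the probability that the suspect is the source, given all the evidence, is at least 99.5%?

10

Prior odds = 0.02/0.98 = 1/49.
Combined Bayes factor of the evidence already in hand = 5 × 0.25 = 1.25.
Odds after that evidence = (1/49) × 1.25 = 5/196.
Target odds = 0.995/0.005 = 199.
Need 2.5ⁿ ≥ 199 ÷ (5/196) = 7800.8.
2.5⁹ = 1953125/512 falls short of 7800.8 but 2.5¹⁰ = 9765625/1024 reaches it, so n = 10.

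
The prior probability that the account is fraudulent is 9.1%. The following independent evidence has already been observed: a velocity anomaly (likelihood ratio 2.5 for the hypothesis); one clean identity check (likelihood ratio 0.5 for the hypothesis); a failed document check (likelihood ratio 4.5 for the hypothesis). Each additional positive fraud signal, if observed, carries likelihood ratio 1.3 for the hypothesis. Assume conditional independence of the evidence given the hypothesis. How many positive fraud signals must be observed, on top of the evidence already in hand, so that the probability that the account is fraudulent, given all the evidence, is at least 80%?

Prior odds = 0.091/0.909 = 91/909.
Combined Bayes factor of the evidence already in hand = 2.5 × 0.5 × 4.5 = 5.625.
Odds after that evidence = (91/909) × 5.625 = 455/808.
Target odds = 0.8/0.2 = 4.
Need 1.3ⁿ ≥ 4 ÷ (455/808) = 3232/455.
1.3⁷ = 62748517/10000000 falls short of 3232/455 but 1.3⁸ = 815730721/100000000 reaches it, so n = 8.

8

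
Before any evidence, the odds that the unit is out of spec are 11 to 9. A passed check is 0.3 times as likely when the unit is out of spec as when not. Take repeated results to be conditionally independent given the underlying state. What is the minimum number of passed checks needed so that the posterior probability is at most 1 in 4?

2

Prior odds = 11/9.
Likelihood ratio per passed check = 0.3.
Target posterior odds = 0.25/0.75 = 1/3.
Require 0.3ⁿ ≤ 1/3 ÷ (11/9) = 3/11.
0.3¹ = 0.3 is still above 3/11 but 0.3² = 0.09 is at or below it, so n = 2.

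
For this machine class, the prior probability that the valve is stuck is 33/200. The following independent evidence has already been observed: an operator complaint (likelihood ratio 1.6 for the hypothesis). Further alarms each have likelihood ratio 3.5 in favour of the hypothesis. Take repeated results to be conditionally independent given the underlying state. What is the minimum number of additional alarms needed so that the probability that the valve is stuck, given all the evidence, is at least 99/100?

5

Prior odds = 0.165/0.835 = 33/167.
Bayes factor of the evidence already in hand = 1.6.
Odds after that evidence = (33/167) × 1.6 = 264/835.
Target odds = 0.99/0.01 = 99.
Need 3.5ⁿ ≥ 99 ÷ (264/835) = 313.125.
3.5⁴ = 150.0625 falls short of 313.125 but 3.5⁵ = 525.21875 reaches it, so n = 5.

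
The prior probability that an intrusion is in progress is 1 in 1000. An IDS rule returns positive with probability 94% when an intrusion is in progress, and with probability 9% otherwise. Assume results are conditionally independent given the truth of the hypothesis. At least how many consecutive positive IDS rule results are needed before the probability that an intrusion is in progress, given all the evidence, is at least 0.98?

Prior odds: 0.001 ÷ 0.999 = 1/999.
Likelihood ratio of a positive result = 0.94/0.09 = 94/9.
Target posterior odds = 0.98/0.02 = 49.
Need (1/999) × (94/9)ⁿ ≥ 49, i.e. (94/9)ⁿ ≥ 48951.
(94/9)⁴ = 78074896/6561 falls short of 48951 but (94/9)⁵ ≈124287 reaches it, so n = 5.

5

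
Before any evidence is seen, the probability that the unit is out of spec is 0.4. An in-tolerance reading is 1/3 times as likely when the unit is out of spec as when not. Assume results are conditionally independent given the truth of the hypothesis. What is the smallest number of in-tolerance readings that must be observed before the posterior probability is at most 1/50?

4

Prior odds: 0.4 ÷ 0.6 = 2/3.
Likelihood ratio per in-tolerance reading = 1/3.
Target odds: 0.02 ÷ 0.98 = 1/49.
Require (1/3)ⁿ ≤ 1/49 ÷ (2/3) = 3/98.
(1/3)³ = 1/27 is still above 3/98 but (1/3)⁴ = 1/81 is at or below it, so n = 4.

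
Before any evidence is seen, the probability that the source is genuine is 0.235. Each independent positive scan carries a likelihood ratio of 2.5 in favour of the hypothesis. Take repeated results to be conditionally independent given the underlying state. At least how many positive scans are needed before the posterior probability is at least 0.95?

Prior odds: 0.235 ÷ 0.765 = 47/153.
Likelihood ratio per positive scan = 2.5.
Target posterior odds = 0.95/0.05 = 19.
Need (47/153) × 2.5ⁿ ≥ 19, i.e. 2.5ⁿ ≥ 2907/47.
2.5⁴ = 39.0625 falls short of 2907/47 but 2.5⁵ = 97.65625 reaches it, so n = 5.

5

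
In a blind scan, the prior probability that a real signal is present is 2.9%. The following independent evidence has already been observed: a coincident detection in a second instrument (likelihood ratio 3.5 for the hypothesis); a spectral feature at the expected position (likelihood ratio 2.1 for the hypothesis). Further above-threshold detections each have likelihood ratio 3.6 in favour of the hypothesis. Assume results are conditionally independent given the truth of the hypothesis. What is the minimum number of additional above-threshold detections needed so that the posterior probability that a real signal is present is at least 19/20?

4

Prior odds = 0.029/0.971 = 29/971.
Combined Bayes factor of the evidence already in hand = 3.5 × 2.1 = 7.35.
Odds after that evidence = (29/971) × 7.35 = 4263/19420.
Target odds = 0.95/0.05 = 19.
Need 3.6ⁿ ≥ 19 ÷ (4263/19420) = 368980/4263.
3.6³ = 46.656 falls short of 368980/4263 but 3.6⁴ = 167.9616 reaches it, so n = 4.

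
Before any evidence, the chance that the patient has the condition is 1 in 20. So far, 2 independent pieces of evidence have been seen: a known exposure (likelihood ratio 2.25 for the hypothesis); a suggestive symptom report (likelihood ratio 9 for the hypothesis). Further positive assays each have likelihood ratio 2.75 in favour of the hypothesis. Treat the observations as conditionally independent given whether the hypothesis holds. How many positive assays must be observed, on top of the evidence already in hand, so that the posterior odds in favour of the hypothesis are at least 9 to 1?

Prior odds = 0.05/0.95 = 1/19.
Combined Bayes factor of the evidence already in hand = 2.25 × 9 = 20.25.
Odds after that evidence = (1/19) × 20.25 = 81/76.
Target odds = 9.
Need 2.75ⁿ ≥ 9 ÷ (81/76) = 76/9.
2.75² = 7.5625 falls short of 76/9 but 2.75³ = 20.796875 reaches it, so n = 3.

3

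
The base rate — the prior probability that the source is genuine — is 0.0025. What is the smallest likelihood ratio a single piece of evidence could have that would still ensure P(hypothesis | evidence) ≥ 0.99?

39501

Prior odds = 0.0025/0.9975 = 1/399.
Target odds = 0.99/0.01 = 99.
Required Bayes factor = 99 ÷ (1/399) = 39501.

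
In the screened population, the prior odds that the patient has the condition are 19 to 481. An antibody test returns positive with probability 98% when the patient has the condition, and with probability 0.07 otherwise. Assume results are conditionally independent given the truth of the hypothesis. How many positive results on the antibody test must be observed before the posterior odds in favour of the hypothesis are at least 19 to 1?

Prior odds = 19/481.
Likelihood ratio of a positive result = 0.98/0.07 = 14.
Target odds = 19.
Need (19/481) × 14ⁿ ≥ 19, i.e. 14ⁿ ≥ 481.
14² = 196 falls short of 481 but 14³ = 2744 reaches it, so n = 3.

3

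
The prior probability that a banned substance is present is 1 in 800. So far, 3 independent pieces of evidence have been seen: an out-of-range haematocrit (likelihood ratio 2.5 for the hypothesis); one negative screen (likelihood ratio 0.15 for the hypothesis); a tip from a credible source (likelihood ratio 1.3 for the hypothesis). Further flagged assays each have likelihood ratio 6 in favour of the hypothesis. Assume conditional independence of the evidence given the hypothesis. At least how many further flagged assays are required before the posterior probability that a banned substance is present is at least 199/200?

Prior odds = 0.00125/0.99875 = 1/799.
Combined Bayes factor of the evidence already in hand = 2.5 × 0.15 × 1.3 = 0.4875.
Odds after that evidence = (1/799) × 0.4875 = 39/63920.
Target odds = 0.995/0.005 = 199.
Need 6ⁿ ≥ 199 ÷ (39/63920) = 12720080/39.
6⁷ = 279936 falls short of 12720080/39 but 6⁸ = 1679616 reaches it, so n = 8.

8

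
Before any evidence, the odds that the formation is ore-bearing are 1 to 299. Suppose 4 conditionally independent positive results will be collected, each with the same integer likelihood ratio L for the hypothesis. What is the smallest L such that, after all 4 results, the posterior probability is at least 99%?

14

Prior odds = 1/299.
Target odds = 0.99/0.01 = 99.
Need L⁴ ≥ 99 ÷ (1/299) = 29601.
13⁴ = 28561 < 29601 ≤ 38416 = 14⁴, so L = 14.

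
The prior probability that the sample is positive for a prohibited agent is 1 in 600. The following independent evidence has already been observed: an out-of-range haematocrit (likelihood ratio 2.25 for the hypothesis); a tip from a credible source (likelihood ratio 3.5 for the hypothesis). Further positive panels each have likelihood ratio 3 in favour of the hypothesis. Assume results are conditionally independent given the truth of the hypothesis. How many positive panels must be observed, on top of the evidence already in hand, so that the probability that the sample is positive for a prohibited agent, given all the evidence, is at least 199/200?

9

Prior odds = (1/600)/(599/600) = 1/599.
Combined Bayes factor of the evidence already in hand = 2.25 × 3.5 = 7.875.
Odds after that evidence = (1/599) × 7.875 = 63/4792.
Target odds = 0.995/0.005 = 199.
Need 3ⁿ ≥ 199 ÷ (63/4792) = 953608/63.
3⁸ = 6561 falls short of 953608/63 but 3⁹ = 19683 reaches it, so n = 9.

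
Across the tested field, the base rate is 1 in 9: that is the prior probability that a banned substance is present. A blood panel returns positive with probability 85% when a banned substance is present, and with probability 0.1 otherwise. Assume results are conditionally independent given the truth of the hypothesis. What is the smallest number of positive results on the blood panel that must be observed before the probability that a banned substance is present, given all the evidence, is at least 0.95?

3

Prior odds = (1/9)/(8/9) = 0.125.
Likelihood ratio of a positive result = 0.85/0.1 = 8.5.
Target posterior odds = 0.95/0.05 = 19.
Need 0.125 × 8.5ⁿ ≥ 19, i.e. 8.5ⁿ ≥ 152.
8.5² = 72.25 falls short of 152 but 8.5³ = 614.125 reaches it, so n = 3.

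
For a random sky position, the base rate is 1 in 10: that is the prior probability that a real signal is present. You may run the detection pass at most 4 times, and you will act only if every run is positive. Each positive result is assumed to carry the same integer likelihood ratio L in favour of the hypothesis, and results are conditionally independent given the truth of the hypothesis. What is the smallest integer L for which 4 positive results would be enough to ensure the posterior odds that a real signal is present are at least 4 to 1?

Prior odds = 0.1/0.9 = 1/9.
Target odds = 4.
Need L⁴ ≥ 4 ÷ (1/9) = 36.
2⁴ = 16 < 36 ≤ 81 = 3⁴, so L = 3.

3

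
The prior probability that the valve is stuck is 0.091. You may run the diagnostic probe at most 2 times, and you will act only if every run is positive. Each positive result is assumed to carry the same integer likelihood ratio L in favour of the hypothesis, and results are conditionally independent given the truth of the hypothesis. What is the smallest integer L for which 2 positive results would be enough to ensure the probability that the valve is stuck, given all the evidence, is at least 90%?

Prior odds = 0.091/0.909 = 91/909.
Target odds = 0.9/0.1 = 9.
Need L² ≥ 9 ÷ (91/909) = 8181/91.
9² = 81 < 8181/91 ≤ 100 = 10², so L = 10.

10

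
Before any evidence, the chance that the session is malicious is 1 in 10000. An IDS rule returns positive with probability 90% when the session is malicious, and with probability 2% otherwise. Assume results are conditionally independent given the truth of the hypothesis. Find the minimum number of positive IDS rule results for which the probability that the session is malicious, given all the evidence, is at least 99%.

4

Prior odds = 0.0001/0.9999 = 1/9999.
Likelihood ratio of a positive result = 0.9/0.02 = 45.
Target odds: 0.99 ÷ 0.01 = 99.
Require 45ⁿ ≥ 99 ÷ (1/9999) = 989901.
45³ = 91125 falls short of 989901 but 45⁴ = 4100625 reaches it, so n = 4.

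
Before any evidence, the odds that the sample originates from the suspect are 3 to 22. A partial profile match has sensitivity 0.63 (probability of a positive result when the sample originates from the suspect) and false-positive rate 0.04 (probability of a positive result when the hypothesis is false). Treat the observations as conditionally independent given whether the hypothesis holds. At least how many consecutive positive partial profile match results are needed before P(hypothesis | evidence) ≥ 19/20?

2

Prior odds = 3/22.
Likelihood ratio of a positive result = 0.63/0.04 = 15.75.
Target posterior odds = 0.95/0.05 = 19.
Require 15.75ⁿ ≥ 19 ÷ (3/22) = 418/3.
15.75¹ = 15.75 falls short of 418/3 but 15.75² = 248.0625 reaches it, so n = 2.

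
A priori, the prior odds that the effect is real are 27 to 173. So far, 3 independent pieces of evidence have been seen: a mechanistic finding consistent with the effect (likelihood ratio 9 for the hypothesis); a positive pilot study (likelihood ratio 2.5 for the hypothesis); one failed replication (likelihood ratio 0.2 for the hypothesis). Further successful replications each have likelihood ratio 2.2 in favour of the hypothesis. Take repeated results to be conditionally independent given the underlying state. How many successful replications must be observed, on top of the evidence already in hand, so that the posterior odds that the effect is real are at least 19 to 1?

5

Prior odds = 27/173.
Combined Bayes factor of the evidence already in hand = 9 × 2.5 × 0.2 = 4.5.
Odds after that evidence = (27/173) × 4.5 = 243/346.
Target odds = 19.
Need 2.2ⁿ ≥ 19 ÷ (243/346) = 6574/243.
2.2⁴ = 23.4256 falls short of 6574/243 but 2.2⁵ = 51.53632 reaches it, so n = 5.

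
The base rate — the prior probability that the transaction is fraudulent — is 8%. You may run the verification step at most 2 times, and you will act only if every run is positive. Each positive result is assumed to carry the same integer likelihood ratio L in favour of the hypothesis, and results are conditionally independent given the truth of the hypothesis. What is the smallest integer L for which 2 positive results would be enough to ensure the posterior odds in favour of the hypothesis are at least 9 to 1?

11

Prior odds = 0.08/0.92 = 2/23.
Target odds = 9.
Need L² ≥ 9 ÷ (2/23) = 103.5.
10² = 100 < 103.5 ≤ 121 = 11², so L = 11.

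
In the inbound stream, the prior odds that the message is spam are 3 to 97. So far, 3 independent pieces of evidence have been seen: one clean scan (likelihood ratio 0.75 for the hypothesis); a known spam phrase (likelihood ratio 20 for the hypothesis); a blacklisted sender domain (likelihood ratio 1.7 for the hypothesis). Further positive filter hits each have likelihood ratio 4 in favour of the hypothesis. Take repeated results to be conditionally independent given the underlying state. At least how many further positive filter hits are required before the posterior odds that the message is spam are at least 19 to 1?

3

Prior odds = 3/97.
Combined Bayes factor of the evidence already in hand = 0.75 × 20 × 1.7 = 25.5.
Odds after that evidence = (3/97) × 25.5 = 153/194.
Target odds = 19.
Need 4ⁿ ≥ 19 ÷ (153/194) = 3686/153.
4² = 16 falls short of 3686/153 but 4³ = 64 reaches it, so n = 3.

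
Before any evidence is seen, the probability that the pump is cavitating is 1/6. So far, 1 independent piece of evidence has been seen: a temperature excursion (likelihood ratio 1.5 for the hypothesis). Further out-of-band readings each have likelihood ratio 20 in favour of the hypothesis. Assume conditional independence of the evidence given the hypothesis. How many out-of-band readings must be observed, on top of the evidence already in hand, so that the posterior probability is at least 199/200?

Prior odds = (1/6)/(5/6) = 0.2.
Bayes factor of the evidence already in hand = 1.5.
Odds after that evidence = 0.2 × 1.5 = 0.3.
Target odds = 0.995/0.005 = 199.
Need 20ⁿ ≥ 199 ÷ 0.3 = 1990/3.
20² = 400 falls short of 1990/3 but 20³ = 8000 reaches it, so n = 3.

3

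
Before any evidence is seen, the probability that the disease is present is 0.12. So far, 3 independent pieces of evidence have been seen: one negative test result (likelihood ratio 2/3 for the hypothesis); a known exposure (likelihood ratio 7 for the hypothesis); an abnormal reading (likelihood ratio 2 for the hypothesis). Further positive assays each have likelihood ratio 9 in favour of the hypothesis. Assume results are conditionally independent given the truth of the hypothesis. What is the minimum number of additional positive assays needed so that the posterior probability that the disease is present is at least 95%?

Prior odds = 0.12/0.88 = 3/22.
Combined Bayes factor of the evidence already in hand = (2/3) × 7 × 2 = 28/3.
Odds after that evidence = (3/22) × 28/3 = 14/11.
Target odds = 0.95/0.05 = 19.
Need 9ⁿ ≥ 19 ÷ (14/11) = 209/14.
9¹ = 9 falls short of 209/14 but 9² = 81 reaches it, so n = 2.

2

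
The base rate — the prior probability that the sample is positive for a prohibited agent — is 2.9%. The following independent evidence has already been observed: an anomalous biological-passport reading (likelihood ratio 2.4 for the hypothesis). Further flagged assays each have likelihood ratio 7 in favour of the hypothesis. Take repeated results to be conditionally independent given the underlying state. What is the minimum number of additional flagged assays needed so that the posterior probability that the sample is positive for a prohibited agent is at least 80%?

Prior odds = 0.029/0.971 = 29/971.
Bayes factor of the evidence already in hand = 2.4.
Odds after that evidence = (29/971) × 2.4 = 348/4855.
Target odds = 0.8/0.2 = 4.
Need 7ⁿ ≥ 4 ÷ (348/4855) = 4855/87.
7² = 49 falls short of 4855/87 but 7³ = 343 reaches it, so n = 3.

3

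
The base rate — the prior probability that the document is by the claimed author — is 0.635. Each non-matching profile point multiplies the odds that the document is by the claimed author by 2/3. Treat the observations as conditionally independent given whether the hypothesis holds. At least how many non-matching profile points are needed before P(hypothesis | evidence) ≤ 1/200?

15

Prior odds = 0.635/0.365 = 127/73.
Likelihood ratio per non-matching profile point = 2/3.
Target posterior odds = 0.005/0.995 = 1/199.
Require (2/3)ⁿ ≤ 1/199 ÷ (127/73) = 73/25273.
(2/3)¹⁴ = 16384/4782969 is still above 73/25273 but (2/3)¹⁵ = 32768/14348907 is at or below it, so n = 15.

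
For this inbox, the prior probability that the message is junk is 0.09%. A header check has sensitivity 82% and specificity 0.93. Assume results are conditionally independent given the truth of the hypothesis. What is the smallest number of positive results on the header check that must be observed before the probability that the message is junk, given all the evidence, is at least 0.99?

5

Prior odds: 0.0009 ÷ 0.9991 = 9/9991.
False-positive rate = 1 − 0.93 = 0.07; likelihood ratio of a positive = 0.82/0.07 = 82/7.
Target posterior odds = 0.99/0.01 = 99.
Need (9/9991) × (82/7)ⁿ ≥ 99, i.e. (82/7)ⁿ ≥ 109901.
(82/7)⁴ = 45212176/2401 falls short of 109901 but (82/7)⁵ ≈220587 reaches it, so n = 5.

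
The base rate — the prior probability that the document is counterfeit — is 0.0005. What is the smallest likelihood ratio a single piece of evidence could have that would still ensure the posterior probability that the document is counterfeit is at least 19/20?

37981

Prior odds = 0.0005/0.9995 = 1/1999.
Target odds = 0.95/0.05 = 19.
Required Bayes factor = 19 ÷ (1/1999) = 37981.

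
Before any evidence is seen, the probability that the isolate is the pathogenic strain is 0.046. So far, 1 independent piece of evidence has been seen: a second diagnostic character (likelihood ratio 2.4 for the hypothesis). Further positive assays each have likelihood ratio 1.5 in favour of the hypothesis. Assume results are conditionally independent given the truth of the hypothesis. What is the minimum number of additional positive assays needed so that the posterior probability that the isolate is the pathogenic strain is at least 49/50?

15

Prior odds = 0.046/0.954 = 23/477.
Bayes factor of the evidence already in hand = 2.4.
Odds after that evidence = (23/477) × 2.4 = 92/795.
Target odds = 0.98/0.02 = 49.
Need 1.5ⁿ ≥ 49 ÷ (92/795) = 38955/92.
1.5¹⁴ = 4782969/16384 falls short of 38955/92 but 1.5¹⁵ = 14348907/32768 reaches it, so n = 15.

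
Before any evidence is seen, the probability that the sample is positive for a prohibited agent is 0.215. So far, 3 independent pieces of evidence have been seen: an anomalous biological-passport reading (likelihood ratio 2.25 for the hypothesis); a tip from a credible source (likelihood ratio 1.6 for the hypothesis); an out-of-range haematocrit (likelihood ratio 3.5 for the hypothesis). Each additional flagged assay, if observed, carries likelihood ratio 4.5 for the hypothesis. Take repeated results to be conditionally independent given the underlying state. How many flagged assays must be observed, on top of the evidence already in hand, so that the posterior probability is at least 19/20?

Prior odds = 0.215/0.785 = 43/157.
Combined Bayes factor of the evidence already in hand = 2.25 × 1.6 × 3.5 = 12.6.
Odds after that evidence = (43/157) × 12.6 = 2709/785.
Target odds = 0.95/0.05 = 19.
Need 4.5ⁿ ≥ 19 ÷ (2709/785) = 14915/2709.
4.5¹ = 4.5 falls short of 14915/2709 but 4.5² = 20.25 reaches it, so n = 2.

2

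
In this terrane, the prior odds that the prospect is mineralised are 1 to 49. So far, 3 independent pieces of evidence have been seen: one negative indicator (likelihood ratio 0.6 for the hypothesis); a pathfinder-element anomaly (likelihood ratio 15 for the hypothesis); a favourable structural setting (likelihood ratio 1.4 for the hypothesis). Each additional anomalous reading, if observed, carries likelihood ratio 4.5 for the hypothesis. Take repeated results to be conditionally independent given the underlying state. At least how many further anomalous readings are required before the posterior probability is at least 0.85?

3

Prior odds = 1/49.
Combined Bayes factor of the evidence already in hand = 0.6 × 15 × 1.4 = 12.6.
Odds after that evidence = (1/49) × 12.6 = 9/35.
Target odds = 0.85/0.15 = 17/3.
Need 4.5ⁿ ≥ 17/3 ÷ (9/35) = 595/27.
4.5² = 20.25 falls short of 595/27 but 4.5³ = 91.125 reaches it, so n = 3.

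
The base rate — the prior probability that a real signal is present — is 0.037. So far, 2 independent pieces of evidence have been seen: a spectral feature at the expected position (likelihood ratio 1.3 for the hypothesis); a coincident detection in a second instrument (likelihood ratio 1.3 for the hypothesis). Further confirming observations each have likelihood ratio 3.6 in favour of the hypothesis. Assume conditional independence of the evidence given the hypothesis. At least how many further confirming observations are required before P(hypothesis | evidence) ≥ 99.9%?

8

Prior odds = 0.037/0.963 = 37/963.
Combined Bayes factor of the evidence already in hand = 1.3 × 1.3 = 1.69.
Odds after that evidence = (37/963) × 1.69 = 6253/96300.
Target odds = 0.999/0.001 = 999.
Need 3.6ⁿ ≥ 999 ÷ (6253/96300) = 2600100/169.
3.6⁷ = 612220032/78125 falls short of 2600100/169 but 3.6⁸ ≈28211.1 reaches it, so n = 8.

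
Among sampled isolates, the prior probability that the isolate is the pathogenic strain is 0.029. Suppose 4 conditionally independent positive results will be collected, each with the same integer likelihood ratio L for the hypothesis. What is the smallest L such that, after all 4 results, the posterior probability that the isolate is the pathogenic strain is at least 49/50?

7

Prior odds = 0.029/0.971 = 29/971.
Target odds = 0.98/0.02 = 49.
Need L⁴ ≥ 49 ÷ (29/971) = 47579/29.
6⁴ = 1296 < 47579/29 ≤ 2401 = 7⁴, so L = 7.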